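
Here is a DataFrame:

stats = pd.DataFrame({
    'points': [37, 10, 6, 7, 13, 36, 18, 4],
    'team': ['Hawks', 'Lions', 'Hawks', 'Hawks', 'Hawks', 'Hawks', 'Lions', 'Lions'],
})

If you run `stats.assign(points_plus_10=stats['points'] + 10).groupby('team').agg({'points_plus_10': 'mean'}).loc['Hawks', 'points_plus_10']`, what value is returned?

add column points_plus_10 = stats['points'] + 10:
   points   team  points_plus_10
0      37  Hawks              47
1      10  Lions              20
2       6  Hawks              16
3       7  Hawks              17
4      13  Hawks              23
5      36  Hawks              46
6      18  Lions              28
7       4  Lions              14
group by team, mean of points_plus_10:
       points_plus_10
team                 
Hawks       29.800000
Lions       20.666667

29.8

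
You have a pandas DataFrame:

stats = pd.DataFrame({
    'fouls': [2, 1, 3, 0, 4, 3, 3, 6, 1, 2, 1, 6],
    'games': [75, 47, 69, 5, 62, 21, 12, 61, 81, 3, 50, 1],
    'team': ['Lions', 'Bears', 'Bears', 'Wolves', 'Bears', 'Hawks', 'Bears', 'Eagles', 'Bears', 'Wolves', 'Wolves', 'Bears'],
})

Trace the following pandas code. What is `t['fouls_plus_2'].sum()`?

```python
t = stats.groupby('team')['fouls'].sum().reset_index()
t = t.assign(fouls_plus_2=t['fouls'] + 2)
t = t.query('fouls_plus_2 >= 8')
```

group by team, sum of fouls:
team
Bears     18
Eagles     6
Hawks      3
Lions      2
Wolves     3
Name: fouls, dtype: int64
reset_index():
     team  fouls
0   Bears     18
1  Eagles      6
2   Hawks      3
3   Lions      2
4  Wolves      3
add column fouls_plus_2 = t['fouls'] + 2:
     team  fouls  fouls_plus_2
0   Bears     18            20
1  Eagles      6             8
2   Hawks      3             5
3   Lions      2             4
4  Wolves      3             5
filter rows where fouls_plus_2 >= 8:
     team  fouls  fouls_plus_2
0   Bears     18            20
1  Eagles      6             8

28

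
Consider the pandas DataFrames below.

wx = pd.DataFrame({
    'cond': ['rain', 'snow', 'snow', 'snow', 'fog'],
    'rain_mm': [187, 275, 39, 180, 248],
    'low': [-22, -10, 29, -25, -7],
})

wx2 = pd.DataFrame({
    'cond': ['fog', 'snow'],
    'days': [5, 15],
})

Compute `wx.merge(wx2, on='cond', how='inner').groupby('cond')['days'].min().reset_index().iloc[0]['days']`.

merge on 'cond' (how='inner') → 4 rows:
   cond  rain_mm  low  days
0  snow      275  -10    15
1  snow       39   29    15
2  snow      180  -25    15
3   fog      248   -7     5
group by cond, min of days:
cond
fog      5
snow    15
Name: days, dtype: int64
reset_index():
   cond  days
0   fog     5
1  snow    15
The value at position 0, column 'days' is 5.

5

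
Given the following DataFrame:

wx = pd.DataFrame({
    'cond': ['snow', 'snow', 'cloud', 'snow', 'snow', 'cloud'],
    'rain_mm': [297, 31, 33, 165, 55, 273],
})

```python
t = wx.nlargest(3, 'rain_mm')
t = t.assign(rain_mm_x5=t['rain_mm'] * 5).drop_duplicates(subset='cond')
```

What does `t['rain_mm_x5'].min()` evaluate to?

1365

take 3 rows with largest rain_mm:
    cond  rain_mm
0   snow      297
5  cloud      273
3   snow      165
add column rain_mm_x5 = t['rain_mm'] * 5:
    cond  rain_mm  rain_mm_x5
0   snow      297        1485
5  cloud      273        1365
3   snow      165         825
drop duplicate cond (keep=first):
    cond  rain_mm  rain_mm_x5
0   snow      297        1485
5  cloud      273        1365
Taking the min of column 'rain_mm_x5' gives 1365.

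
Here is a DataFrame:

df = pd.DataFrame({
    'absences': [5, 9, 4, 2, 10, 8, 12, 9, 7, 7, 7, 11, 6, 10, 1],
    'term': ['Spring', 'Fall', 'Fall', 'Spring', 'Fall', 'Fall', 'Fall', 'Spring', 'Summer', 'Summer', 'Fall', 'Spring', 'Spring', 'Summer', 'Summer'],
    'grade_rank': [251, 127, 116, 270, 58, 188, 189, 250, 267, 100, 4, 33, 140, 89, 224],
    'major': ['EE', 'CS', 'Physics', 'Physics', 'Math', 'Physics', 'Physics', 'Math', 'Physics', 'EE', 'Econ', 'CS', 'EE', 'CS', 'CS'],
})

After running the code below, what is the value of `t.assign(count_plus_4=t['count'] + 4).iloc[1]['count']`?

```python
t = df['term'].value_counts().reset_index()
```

5

value_counts of term:
term
Fall      6
Spring    5
Summer    4
Name: count, dtype: int64
reset_index():
     term  count
0    Fall      6
1  Spring      5
2  Summer      4
add column count_plus_4 = t['count'] + 4:
     term  count  count_plus_4
0    Fall      6            10
1  Spring      5             9
2  Summer      4             8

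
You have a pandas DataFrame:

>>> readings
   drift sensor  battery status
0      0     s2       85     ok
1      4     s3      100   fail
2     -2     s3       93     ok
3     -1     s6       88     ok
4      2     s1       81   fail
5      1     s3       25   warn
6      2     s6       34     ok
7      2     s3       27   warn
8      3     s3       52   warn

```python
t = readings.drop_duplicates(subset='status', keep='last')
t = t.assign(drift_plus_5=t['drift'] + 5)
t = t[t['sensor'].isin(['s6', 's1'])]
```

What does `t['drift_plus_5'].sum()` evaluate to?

drop duplicate status (keep=last):
   drift sensor  battery status
4      2     s1       81   fail
6      2     s6       34     ok
8      3     s3       52   warn
add column drift_plus_5 = t['drift'] + 5:
   drift sensor  battery status  drift_plus_5
4      2     s1       81   fail             7
6      2     s6       34     ok             7
8      3     s3       52   warn             8
filter rows where sensor in ['s6', 's1']:
   drift sensor  battery status  drift_plus_5
4      2     s1       81   fail             7
6      2     s6       34     ok             7

14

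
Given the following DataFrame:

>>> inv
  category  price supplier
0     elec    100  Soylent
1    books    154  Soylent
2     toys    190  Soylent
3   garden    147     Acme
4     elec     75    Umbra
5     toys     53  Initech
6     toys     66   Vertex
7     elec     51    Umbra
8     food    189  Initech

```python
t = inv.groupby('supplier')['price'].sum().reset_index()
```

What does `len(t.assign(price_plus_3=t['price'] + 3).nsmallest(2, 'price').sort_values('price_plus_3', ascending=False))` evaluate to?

2

group by supplier, sum of price:
supplier
Acme       147
Initech    242
Soylent    444
Umbra      126
Vertex      66
Name: price, dtype: int64
reset_index():
  supplier  price
0     Acme    147
1  Initech    242
2  Soylent    444
3    Umbra    126
4   Vertex     66
add column price_plus_3 = t['price'] + 3:
  supplier  price  price_plus_3
0     Acme    147           150
1  Initech    242           245
2  Soylent    444           447
3    Umbra    126           129
4   Vertex     66            69
take 2 rows with smallest price:
  supplier  price  price_plus_3
4   Vertex     66            69
3    Umbra    126           129
sort by price_plus_3 descending:
  supplier  price  price_plus_3
3    Umbra    126           129
4   Vertex     66            69
Then the number of rows: 2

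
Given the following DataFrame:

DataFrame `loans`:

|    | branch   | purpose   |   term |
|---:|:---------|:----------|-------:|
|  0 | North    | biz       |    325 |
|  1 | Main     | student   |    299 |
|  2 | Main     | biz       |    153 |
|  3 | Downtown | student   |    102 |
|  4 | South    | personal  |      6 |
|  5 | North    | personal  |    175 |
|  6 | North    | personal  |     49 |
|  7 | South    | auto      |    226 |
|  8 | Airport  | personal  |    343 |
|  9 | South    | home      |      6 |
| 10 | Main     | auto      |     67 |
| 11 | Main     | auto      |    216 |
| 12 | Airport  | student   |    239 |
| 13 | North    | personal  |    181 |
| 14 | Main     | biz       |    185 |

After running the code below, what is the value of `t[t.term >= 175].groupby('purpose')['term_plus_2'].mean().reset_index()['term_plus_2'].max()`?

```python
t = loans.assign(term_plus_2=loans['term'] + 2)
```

add column term_plus_2 = loans['term'] + 2:
      branch   purpose  term  term_plus_2
0      North       biz   325          327
1       Main   student   299          301
2       Main       biz   153          155
3   Downtown   student   102          104
4      South  personal     6            8
5      North  personal   175          177
6      North  personal    49           51
7      South      auto   226          228
8    Airport  personal   343          345
9      South      home     6            8
10      Main      auto    67           69
11      Main      auto   216          218
12   Airport   student   239          241
13     North  personal   181          183
14      Main       biz   185          187
filter rows where term >= 175:
     branch   purpose  term  term_plus_2
0     North       biz   325          327
1      Main   student   299          301
5     North  personal   175          177
7     South      auto   226          228
8   Airport  personal   343          345
11     Main      auto   216          218
12  Airport   student   239          241
13    North  personal   181          183
14     Main       biz   185          187
group by purpose, mean of term_plus_2:
purpose
auto        223.0
biz         257.0
personal    235.0
student     271.0
Name: term_plus_2, dtype: float64
reset_index():
    purpose  term_plus_2
0      auto        223.0
1       biz        257.0
2  personal        235.0
3   student        271.0

271.0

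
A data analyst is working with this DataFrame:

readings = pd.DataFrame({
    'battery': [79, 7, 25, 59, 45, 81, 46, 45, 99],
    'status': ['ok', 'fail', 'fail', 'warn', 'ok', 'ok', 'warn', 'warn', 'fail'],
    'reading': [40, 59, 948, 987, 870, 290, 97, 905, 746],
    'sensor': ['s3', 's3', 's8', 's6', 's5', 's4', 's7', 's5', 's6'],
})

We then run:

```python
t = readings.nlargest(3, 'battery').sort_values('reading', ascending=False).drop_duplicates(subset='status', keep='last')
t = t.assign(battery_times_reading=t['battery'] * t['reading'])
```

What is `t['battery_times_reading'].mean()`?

take 3 rows with largest battery:
   battery status  reading sensor
8       99   fail      746     s6
5       81     ok      290     s4
0       79     ok       40     s3
sort by reading descending:
   battery status  reading sensor
8       99   fail      746     s6
5       81     ok      290     s4
0       79     ok       40     s3
drop duplicate status (keep=last):
   battery status  reading sensor
8       99   fail      746     s6
0       79     ok       40     s3
add column battery_times_reading = t['battery'] * t['reading']:
   battery status  reading sensor  battery_times_reading
8       99   fail      746     s6                  73854
0       79     ok       40     s3                   3160
Finally, mean of column 'battery_times_reading' = 38507.0.

38507.0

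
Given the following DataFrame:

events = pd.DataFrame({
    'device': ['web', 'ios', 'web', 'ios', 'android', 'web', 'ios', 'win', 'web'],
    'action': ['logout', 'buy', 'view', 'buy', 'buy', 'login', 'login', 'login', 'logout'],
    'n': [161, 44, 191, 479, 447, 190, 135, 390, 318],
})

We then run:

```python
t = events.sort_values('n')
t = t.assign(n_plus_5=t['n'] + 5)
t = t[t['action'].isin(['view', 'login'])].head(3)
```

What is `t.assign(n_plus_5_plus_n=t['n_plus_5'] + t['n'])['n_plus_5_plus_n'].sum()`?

1047

sort by n:
    device  action    n
1      ios     buy   44
6      ios   login  135
0      web  logout  161
5      web   login  190
2      web    view  191
8      web  logout  318
7      win   login  390
4  android     buy  447
3      ios     buy  479
add column n_plus_5 = t['n'] + 5:
    device  action    n  n_plus_5
1      ios     buy   44        49
6      ios   login  135       140
0      web  logout  161       166
5      web   login  190       195
2      web    view  191       196
8      web  logout  318       323
7      win   login  390       395
4  android     buy  447       452
3      ios     buy  479       484
filter rows where action in ['view', 'login']:
  device action    n  n_plus_5
6    ios  login  135       140
5    web  login  190       195
2    web   view  191       196
7    win  login  390       395
take first 3 rows:
  device action    n  n_plus_5
6    ios  login  135       140
5    web  login  190       195
2    web   view  191       196
add column n_plus_5_plus_n = t['n_plus_5'] + t['n']:
  device action    n  n_plus_5  n_plus_5_plus_n
6    ios  login  135       140              275
5    web  login  190       195              385
2    web   view  191       196              387
Finally, sum of column 'n_plus_5_plus_n' = 1047.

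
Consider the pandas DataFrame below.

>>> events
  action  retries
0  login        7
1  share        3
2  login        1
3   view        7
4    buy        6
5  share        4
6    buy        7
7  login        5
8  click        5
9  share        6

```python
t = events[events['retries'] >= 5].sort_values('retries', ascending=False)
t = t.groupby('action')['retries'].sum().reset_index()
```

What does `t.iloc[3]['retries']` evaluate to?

6

filter rows where retries >= 5:
  action  retries
0  login        7
3   view        7
4    buy        6
6    buy        7
7  login        5
8  click        5
9  share        6
sort by retries descending:
  action  retries
0  login        7
3   view        7
6    buy        7
4    buy        6
9  share        6
7  login        5
8  click        5
group by action, sum of retries:
action
buy      13
click     5
login    12
share     6
view      7
Name: retries, dtype: int64
reset_index():
  action  retries
0    buy       13
1  click        5
2  login       12
3  share        6
4   view        7
Taking the value at position 3, column 'retries' gives 6.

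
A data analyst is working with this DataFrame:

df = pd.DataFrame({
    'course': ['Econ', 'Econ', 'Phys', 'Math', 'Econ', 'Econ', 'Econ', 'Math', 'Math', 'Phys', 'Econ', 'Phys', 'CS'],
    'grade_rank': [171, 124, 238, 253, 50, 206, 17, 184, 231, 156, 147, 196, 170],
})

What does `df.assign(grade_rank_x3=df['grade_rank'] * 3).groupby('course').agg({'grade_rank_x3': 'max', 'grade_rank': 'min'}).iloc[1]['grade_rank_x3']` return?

add column grade_rank_x3 = df['grade_rank'] * 3:
   course  grade_rank  grade_rank_x3
0    Econ         171            513
1    Econ         124            372
2    Phys         238            714
3    Math         253            759
4    Econ          50            150
5    Econ         206            618
6    Econ          17             51
7    Math         184            552
8    Math         231            693
9    Phys         156            468
10   Econ         147            441
11   Phys         196            588
12     CS         170            510
group by course: max(grade_rank_x3), min(grade_rank):
        grade_rank_x3  grade_rank
course                           
CS                510         170
Econ              618          17
Math              759         184
Phys              714         156
Hence 618.

618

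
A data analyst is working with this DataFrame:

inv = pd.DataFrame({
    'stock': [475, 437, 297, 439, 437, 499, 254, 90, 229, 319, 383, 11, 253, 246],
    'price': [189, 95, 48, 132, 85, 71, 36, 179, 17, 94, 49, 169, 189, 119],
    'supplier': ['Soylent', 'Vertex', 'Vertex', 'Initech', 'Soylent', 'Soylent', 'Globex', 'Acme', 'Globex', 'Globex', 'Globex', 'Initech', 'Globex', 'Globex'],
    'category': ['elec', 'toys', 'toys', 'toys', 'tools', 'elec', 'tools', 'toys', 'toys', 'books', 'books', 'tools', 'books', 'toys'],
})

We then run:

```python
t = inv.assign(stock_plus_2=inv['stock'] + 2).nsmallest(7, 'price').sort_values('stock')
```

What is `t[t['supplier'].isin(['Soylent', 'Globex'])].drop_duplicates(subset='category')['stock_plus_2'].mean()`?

327.25

add column stock_plus_2 = inv['stock'] + 2:
    stock  price supplier category  stock_plus_2
0     475    189  Soylent     elec           477
1     437     95   Vertex     toys           439
2     297     48   Vertex     toys           299
3     439    132  Initech     toys           441
4     437     85  Soylent    tools           439
5     499     71  Soylent     elec           501
6     254     36   Globex    tools           256
7      90    179     Acme     toys            92
8     229     17   Globex     toys           231
9     319     94   Globex    books           321
10    383     49   Globex    books           385
11     11    169  Initech    tools            13
12    253    189   Globex    books           255
13    246    119   Globex     toys           248
take 7 rows with smallest price:
    stock  price supplier category  stock_plus_2
8     229     17   Globex     toys           231
6     254     36   Globex    tools           256
2     297     48   Vertex     toys           299
10    383     49   Globex    books           385
5     499     71  Soylent     elec           501
4     437     85  Soylent    tools           439
9     319     94   Globex    books           321
sort by stock:
    stock  price supplier category  stock_plus_2
8     229     17   Globex     toys           231
6     254     36   Globex    tools           256
2     297     48   Vertex     toys           299
9     319     94   Globex    books           321
10    383     49   Globex    books           385
4     437     85  Soylent    tools           439
5     499     71  Soylent     elec           501
filter rows where supplier in ['Soylent', 'Globex']:
    stock  price supplier category  stock_plus_2
8     229     17   Globex     toys           231
6     254     36   Globex    tools           256
9     319     94   Globex    books           321
10    383     49   Globex    books           385
4     437     85  Soylent    tools           439
5     499     71  Soylent     elec           501
drop duplicate category (keep=first):
   stock  price supplier category  stock_plus_2
8    229     17   Globex     toys           231
6    254     36   Globex    tools           256
9    319     94   Globex    books           321
5    499     71  Soylent     elec           501
Then the mean of column 'stock_plus_2': 327.25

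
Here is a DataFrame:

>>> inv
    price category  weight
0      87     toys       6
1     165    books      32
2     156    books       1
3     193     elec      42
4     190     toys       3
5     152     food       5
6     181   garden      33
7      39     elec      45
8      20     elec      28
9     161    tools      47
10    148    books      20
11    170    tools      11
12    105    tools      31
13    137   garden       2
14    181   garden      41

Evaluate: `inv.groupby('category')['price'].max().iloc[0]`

group by category, max of price:
category
books     165
elec      193
food      152
garden    181
tools     170
toys      190
Name: price, dtype: int64
value at position 0 → 165

165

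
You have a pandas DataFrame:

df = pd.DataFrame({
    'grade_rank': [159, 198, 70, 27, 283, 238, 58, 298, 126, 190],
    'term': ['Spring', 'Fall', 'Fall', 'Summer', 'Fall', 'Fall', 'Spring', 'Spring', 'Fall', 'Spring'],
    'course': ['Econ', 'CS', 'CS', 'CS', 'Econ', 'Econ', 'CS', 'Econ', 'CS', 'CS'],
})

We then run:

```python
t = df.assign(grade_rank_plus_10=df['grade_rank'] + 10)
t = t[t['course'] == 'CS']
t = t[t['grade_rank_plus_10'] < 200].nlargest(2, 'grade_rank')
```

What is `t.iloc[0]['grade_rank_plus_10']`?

136

add column grade_rank_plus_10 = df['grade_rank'] + 10:
   grade_rank    term course  grade_rank_plus_10
0         159  Spring   Econ                 169
1         198    Fall     CS                 208
2          70    Fall     CS                  80
3          27  Summer     CS                  37
4         283    Fall   Econ                 293
5         238    Fall   Econ                 248
6          58  Spring     CS                  68
7         298  Spring   Econ                 308
8         126    Fall     CS                 136
9         190  Spring     CS                 200
filter rows where course == 'CS':
   grade_rank    term course  grade_rank_plus_10
1         198    Fall     CS                 208
2          70    Fall     CS                  80
3          27  Summer     CS                  37
6          58  Spring     CS                  68
8         126    Fall     CS                 136
9         190  Spring     CS                 200
filter rows where grade_rank_plus_10 < 200:
   grade_rank    term course  grade_rank_plus_10
2          70    Fall     CS                  80
3          27  Summer     CS                  37
6          58  Spring     CS                  68
8         126    Fall     CS                 136
take 2 rows with largest grade_rank:
   grade_rank  term course  grade_rank_plus_10
8         126  Fall     CS                 136
2          70  Fall     CS                  80
The value at position 0, column 'grade_rank_plus_10' is 136.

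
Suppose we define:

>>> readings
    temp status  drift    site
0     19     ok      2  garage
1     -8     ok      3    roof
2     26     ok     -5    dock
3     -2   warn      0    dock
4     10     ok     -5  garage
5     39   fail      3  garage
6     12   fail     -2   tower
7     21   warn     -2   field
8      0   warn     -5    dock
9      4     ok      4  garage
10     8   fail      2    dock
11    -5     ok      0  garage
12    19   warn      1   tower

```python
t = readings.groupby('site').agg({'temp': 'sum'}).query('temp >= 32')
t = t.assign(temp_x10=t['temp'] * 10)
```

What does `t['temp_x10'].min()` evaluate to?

320

group by site, sum of temp:
        temp
site        
dock      32
field     21
garage    67
roof      -8
tower     31
filter rows where temp >= 32:
        temp
site        
dock      32
garage    67
add column temp_x10 = t['temp'] * 10:
        temp  temp_x10
site                  
dock      32       320
garage    67       670
min of column 'temp_x10' → 320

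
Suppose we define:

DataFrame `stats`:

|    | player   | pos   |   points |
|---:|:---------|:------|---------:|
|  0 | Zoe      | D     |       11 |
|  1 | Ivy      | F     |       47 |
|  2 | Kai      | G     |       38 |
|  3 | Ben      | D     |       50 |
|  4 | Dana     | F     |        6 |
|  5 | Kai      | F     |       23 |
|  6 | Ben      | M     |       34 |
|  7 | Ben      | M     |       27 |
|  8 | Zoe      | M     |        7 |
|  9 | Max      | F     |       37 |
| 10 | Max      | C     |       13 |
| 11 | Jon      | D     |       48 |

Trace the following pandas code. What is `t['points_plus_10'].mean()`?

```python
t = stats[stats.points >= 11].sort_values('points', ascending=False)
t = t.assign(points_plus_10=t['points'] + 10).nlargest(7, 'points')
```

filter rows where points >= 11:
   player pos  points
0     Zoe   D      11
1     Ivy   F      47
2     Kai   G      38
3     Ben   D      50
5     Kai   F      23
6     Ben   M      34
7     Ben   M      27
9     Max   F      37
10    Max   C      13
11    Jon   D      48
sort by points descending:
   player pos  points
3     Ben   D      50
11    Jon   D      48
1     Ivy   F      47
2     Kai   G      38
9     Max   F      37
6     Ben   M      34
7     Ben   M      27
5     Kai   F      23
10    Max   C      13
0     Zoe   D      11
add column points_plus_10 = t['points'] + 10:
   player pos  points  points_plus_10
3     Ben   D      50              60
11    Jon   D      48              58
1     Ivy   F      47              57
2     Kai   G      38              48
9     Max   F      37              47
6     Ben   M      34              44
7     Ben   M      27              37
5     Kai   F      23              33
10    Max   C      13              23
0     Zoe   D      11              21
take 7 rows with largest points:
   player pos  points  points_plus_10
3     Ben   D      50              60
11    Jon   D      48              58
1     Ivy   F      47              57
2     Kai   G      38              48
9     Max   F      37              47
6     Ben   M      34              44
7     Ben   M      27              37
Taking the mean of column 'points_plus_10' gives 50.1428571429.

50.1428571429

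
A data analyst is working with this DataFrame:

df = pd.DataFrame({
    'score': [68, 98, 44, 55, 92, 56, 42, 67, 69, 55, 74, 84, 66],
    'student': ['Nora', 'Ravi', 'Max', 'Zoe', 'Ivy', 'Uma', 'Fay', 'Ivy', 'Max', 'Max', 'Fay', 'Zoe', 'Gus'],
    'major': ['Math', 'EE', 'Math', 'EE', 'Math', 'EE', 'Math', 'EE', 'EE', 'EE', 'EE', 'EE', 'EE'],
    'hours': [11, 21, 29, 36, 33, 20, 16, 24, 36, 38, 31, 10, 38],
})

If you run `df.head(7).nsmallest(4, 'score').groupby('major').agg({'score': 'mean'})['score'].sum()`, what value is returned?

98.5

take first 7 rows:
   score student major  hours
0     68    Nora  Math     11
1     98    Ravi    EE     21
2     44     Max  Math     29
3     55     Zoe    EE     36
4     92     Ivy  Math     33
5     56     Uma    EE     20
6     42     Fay  Math     16
take 4 rows with smallest score:
   score student major  hours
6     42     Fay  Math     16
2     44     Max  Math     29
3     55     Zoe    EE     36
5     56     Uma    EE     20
group by major, mean of score:
       score
major       
EE      55.5
Math    43.0
The sum of column 'score' is 98.5.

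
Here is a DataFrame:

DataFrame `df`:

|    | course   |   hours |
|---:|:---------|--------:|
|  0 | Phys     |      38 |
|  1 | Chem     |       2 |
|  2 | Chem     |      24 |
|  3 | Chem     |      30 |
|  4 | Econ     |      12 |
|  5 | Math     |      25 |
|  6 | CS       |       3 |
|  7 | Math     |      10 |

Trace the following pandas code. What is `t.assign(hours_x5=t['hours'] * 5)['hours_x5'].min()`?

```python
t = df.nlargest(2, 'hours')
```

take 2 rows with largest hours:
  course  hours
0   Phys     38
3   Chem     30
add column hours_x5 = t['hours'] * 5:
  course  hours  hours_x5
0   Phys     38       190
3   Chem     30       150
Then the min of column 'hours_x5': 150

150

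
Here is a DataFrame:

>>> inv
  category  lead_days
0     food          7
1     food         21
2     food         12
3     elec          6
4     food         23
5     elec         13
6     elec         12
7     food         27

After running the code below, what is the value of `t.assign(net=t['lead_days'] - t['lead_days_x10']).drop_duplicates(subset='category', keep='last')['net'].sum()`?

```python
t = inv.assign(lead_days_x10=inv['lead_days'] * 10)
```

add column lead_days_x10 = inv['lead_days'] * 10:
  category  lead_days  lead_days_x10
0     food          7             70
1     food         21            210
2     food         12            120
3     elec          6             60
4     food         23            230
5     elec         13            130
6     elec         12            120
7     food         27            270
add column net = t['lead_days'] - t['lead_days_x10']:
  category  lead_days  lead_days_x10  net
0     food          7             70  -63
1     food         21            210 -189
2     food         12            120 -108
3     elec          6             60  -54
4     food         23            230 -207
5     elec         13            130 -117
6     elec         12            120 -108
7     food         27            270 -243
drop duplicate category (keep=last):
  category  lead_days  lead_days_x10  net
6     elec         12            120 -108
7     food         27            270 -243
The sum of column 'net' is -351.

-351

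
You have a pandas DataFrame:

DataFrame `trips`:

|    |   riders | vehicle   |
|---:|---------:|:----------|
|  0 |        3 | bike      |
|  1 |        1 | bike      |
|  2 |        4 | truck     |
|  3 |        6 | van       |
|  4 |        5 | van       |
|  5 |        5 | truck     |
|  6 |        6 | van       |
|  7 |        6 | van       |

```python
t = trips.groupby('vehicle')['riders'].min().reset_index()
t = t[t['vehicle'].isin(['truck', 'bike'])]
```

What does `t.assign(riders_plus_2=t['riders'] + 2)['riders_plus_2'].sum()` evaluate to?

group by vehicle, min of riders:
vehicle
bike     1
truck    4
van      5
Name: riders, dtype: int64
reset_index():
  vehicle  riders
0    bike       1
1   truck       4
2     van       5
filter rows where vehicle in ['truck', 'bike']:
  vehicle  riders
0    bike       1
1   truck       4
add column riders_plus_2 = t['riders'] + 2:
  vehicle  riders  riders_plus_2
0    bike       1              3
1   truck       4              6
Reading off the sum of column 'riders_plus_2', we get 9.

9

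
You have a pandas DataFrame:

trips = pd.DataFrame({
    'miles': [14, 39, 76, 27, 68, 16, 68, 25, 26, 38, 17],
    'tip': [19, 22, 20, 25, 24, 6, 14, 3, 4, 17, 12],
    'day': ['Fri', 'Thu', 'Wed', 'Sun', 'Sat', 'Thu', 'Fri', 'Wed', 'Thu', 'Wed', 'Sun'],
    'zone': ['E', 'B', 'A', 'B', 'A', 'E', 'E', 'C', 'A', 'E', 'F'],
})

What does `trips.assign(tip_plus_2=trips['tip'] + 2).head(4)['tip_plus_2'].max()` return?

27

add column tip_plus_2 = trips['tip'] + 2:
    miles  tip  day zone  tip_plus_2
0      14   19  Fri    E          21
1      39   22  Thu    B          24
2      76   20  Wed    A          22
3      27   25  Sun    B          27
4      68   24  Sat    A          26
5      16    6  Thu    E           8
6      68   14  Fri    E          16
7      25    3  Wed    C           5
8      26    4  Thu    A           6
9      38   17  Wed    E          19
10     17   12  Sun    F          14
take first 4 rows:
   miles  tip  day zone  tip_plus_2
0     14   19  Fri    E          21
1     39   22  Thu    B          24
2     76   20  Wed    A          22
3     27   25  Sun    B          27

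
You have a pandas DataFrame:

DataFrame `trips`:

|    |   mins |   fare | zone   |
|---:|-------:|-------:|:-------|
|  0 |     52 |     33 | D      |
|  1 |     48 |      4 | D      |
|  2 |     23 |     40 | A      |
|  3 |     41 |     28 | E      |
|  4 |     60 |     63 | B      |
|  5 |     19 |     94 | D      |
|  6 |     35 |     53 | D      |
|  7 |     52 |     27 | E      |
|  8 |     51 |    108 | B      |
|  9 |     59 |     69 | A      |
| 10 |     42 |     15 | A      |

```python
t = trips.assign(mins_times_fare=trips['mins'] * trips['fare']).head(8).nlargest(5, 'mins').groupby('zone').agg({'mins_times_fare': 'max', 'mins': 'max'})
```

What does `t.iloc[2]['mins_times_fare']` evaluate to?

1404

add column mins_times_fare = trips['mins'] * trips['fare']:
    mins  fare zone  mins_times_fare
0     52    33    D             1716
1     48     4    D              192
2     23    40    A              920
3     41    28    E             1148
4     60    63    B             3780
5     19    94    D             1786
6     35    53    D             1855
7     52    27    E             1404
8     51   108    B             5508
9     59    69    A             4071
10    42    15    A              630
take first 8 rows:
   mins  fare zone  mins_times_fare
0    52    33    D             1716
1    48     4    D              192
2    23    40    A              920
3    41    28    E             1148
4    60    63    B             3780
5    19    94    D             1786
6    35    53    D             1855
7    52    27    E             1404
take 5 rows with largest mins:
   mins  fare zone  mins_times_fare
4    60    63    B             3780
0    52    33    D             1716
7    52    27    E             1404
1    48     4    D              192
3    41    28    E             1148
group by zone: max(mins_times_fare), max(mins):
      mins_times_fare  mins
zone                       
B                3780    60
D                1716    52
E                1404    52
Then the value at position 2, column 'mins_times_fare': 1404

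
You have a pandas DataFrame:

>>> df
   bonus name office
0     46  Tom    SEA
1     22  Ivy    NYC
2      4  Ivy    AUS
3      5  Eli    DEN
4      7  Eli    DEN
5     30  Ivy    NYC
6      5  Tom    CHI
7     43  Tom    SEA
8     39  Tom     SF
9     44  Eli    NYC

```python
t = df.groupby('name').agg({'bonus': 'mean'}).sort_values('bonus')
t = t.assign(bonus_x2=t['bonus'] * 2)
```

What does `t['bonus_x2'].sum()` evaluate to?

group by name, mean of bonus:
          bonus
name           
Eli   18.666667
Ivy   18.666667
Tom   33.250000
sort by bonus:
          bonus
name           
Eli   18.666667
Ivy   18.666667
Tom   33.250000
add column bonus_x2 = t['bonus'] * 2:
          bonus   bonus_x2
name                      
Eli   18.666667  37.333333
Ivy   18.666667  37.333333
Tom   33.250000  66.500000
The sum of column 'bonus_x2' is 141.166666667.

141.166666667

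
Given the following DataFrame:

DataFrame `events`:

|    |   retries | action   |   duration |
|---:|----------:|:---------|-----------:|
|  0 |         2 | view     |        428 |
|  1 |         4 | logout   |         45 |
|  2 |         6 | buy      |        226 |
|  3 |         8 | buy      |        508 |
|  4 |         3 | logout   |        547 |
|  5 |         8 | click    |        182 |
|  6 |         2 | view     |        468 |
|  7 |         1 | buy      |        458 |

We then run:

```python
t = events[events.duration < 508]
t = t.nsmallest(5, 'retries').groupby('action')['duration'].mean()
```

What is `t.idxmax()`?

view

filter rows where duration < 508:
   retries  action  duration
0        2    view       428
1        4  logout        45
2        6     buy       226
5        8   click       182
6        2    view       468
7        1     buy       458
take 5 rows with smallest retries:
   retries  action  duration
7        1     buy       458
0        2    view       428
6        2    view       468
1        4  logout        45
2        6     buy       226
group by action, mean of duration:
action
buy       342.0
logout     45.0
view      448.0
Name: duration, dtype: float64
So idxmax() = view.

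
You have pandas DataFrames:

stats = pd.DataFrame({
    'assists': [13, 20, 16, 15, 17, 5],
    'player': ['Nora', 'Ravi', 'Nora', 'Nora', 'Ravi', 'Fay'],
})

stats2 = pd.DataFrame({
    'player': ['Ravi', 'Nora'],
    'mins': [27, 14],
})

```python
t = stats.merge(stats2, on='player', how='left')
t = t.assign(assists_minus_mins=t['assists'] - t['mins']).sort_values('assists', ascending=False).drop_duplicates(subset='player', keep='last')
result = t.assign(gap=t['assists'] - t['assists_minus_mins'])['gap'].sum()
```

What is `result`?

41.0

merge on 'player' (how='left') → 6 rows:
   assists player  mins
0       13   Nora  14.0
1       20   Ravi  27.0
2       16   Nora  14.0
3       15   Nora  14.0
4       17   Ravi  27.0
5        5    Fay   NaN
add column assists_minus_mins = t['assists'] - t['mins']:
   assists player  mins  assists_minus_mins
0       13   Nora  14.0                -1.0
1       20   Ravi  27.0                -7.0
2       16   Nora  14.0                 2.0
3       15   Nora  14.0                 1.0
4       17   Ravi  27.0               -10.0
5        5    Fay   NaN                 NaN
sort by assists descending:
   assists player  mins  assists_minus_mins
1       20   Ravi  27.0                -7.0
4       17   Ravi  27.0               -10.0
2       16   Nora  14.0                 2.0
3       15   Nora  14.0                 1.0
0       13   Nora  14.0                -1.0
5        5    Fay   NaN                 NaN
drop duplicate player (keep=last):
   assists player  mins  assists_minus_mins
4       17   Ravi  27.0               -10.0
0       13   Nora  14.0                -1.0
5        5    Fay   NaN                 NaN
add column gap = t['assists'] - t['assists_minus_mins']:
   assists player  mins  assists_minus_mins   gap
4       17   Ravi  27.0               -10.0  27.0
0       13   Nora  14.0                -1.0  14.0
5        5    Fay   NaN                 NaN   NaN
The sum of column 'gap' is 41.0.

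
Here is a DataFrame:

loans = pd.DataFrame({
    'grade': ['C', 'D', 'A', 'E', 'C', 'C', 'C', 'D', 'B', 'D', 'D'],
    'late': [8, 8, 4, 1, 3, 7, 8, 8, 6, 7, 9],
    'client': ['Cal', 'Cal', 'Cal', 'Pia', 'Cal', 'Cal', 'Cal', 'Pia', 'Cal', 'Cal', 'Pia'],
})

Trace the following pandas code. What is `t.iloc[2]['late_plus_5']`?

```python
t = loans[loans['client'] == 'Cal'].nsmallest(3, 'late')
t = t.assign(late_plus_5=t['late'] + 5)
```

filter rows where client == 'Cal':
  grade  late client
0     C     8    Cal
1     D     8    Cal
2     A     4    Cal
4     C     3    Cal
5     C     7    Cal
6     C     8    Cal
8     B     6    Cal
9     D     7    Cal
take 3 rows with smallest late:
  grade  late client
4     C     3    Cal
2     A     4    Cal
8     B     6    Cal
add column late_plus_5 = t['late'] + 5:
  grade  late client  late_plus_5
4     C     3    Cal            8
2     A     4    Cal            9
8     B     6    Cal           11
So iloc[2]['late_plus_5'] = 11.

11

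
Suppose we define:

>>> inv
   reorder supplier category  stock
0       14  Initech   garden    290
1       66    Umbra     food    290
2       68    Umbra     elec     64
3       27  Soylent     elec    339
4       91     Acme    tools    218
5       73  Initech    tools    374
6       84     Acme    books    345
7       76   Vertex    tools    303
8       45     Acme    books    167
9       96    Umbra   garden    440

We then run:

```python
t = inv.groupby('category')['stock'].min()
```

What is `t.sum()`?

group by category, min of stock:
category
books     167
elec       64
food      290
garden    290
tools     218
Name: stock, dtype: int64
The sum of the resulting series is 1029.

1029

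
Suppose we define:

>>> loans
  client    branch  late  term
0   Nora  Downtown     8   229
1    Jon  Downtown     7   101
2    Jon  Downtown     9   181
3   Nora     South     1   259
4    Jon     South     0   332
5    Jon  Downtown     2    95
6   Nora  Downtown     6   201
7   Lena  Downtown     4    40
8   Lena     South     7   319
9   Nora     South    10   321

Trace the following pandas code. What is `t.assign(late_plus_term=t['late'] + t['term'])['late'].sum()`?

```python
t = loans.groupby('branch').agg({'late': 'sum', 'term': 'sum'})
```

group by branch: sum(late), sum(term):
          late  term
branch              
Downtown    36   847
South       18  1231
add column late_plus_term = t['late'] + t['term']:
          late  term  late_plus_term
branch                              
Downtown    36   847             883
South       18  1231            1249
Reading off the sum of column 'late', we get 54.

54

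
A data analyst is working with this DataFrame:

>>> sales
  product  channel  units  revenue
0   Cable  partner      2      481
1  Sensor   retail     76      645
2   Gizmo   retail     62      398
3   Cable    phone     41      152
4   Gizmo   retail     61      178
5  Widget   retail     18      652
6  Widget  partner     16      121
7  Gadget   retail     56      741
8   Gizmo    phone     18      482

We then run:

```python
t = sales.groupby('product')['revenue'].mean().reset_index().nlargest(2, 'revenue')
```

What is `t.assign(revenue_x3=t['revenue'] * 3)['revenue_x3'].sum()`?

4158.0

group by product, mean of revenue:
product
Cable     316.500000
Gadget    741.000000
Gizmo     352.666667
Sensor    645.000000
Widget    386.500000
Name: revenue, dtype: float64
reset_index():
  product     revenue
0   Cable  316.500000
1  Gadget  741.000000
2   Gizmo  352.666667
3  Sensor  645.000000
4  Widget  386.500000
take 2 rows with largest revenue:
  product  revenue
1  Gadget    741.0
3  Sensor    645.0
add column revenue_x3 = t['revenue'] * 3:
  product  revenue  revenue_x3
1  Gadget    741.0      2223.0
3  Sensor    645.0      1935.0
Finally, sum of column 'revenue_x3' = 4158.0.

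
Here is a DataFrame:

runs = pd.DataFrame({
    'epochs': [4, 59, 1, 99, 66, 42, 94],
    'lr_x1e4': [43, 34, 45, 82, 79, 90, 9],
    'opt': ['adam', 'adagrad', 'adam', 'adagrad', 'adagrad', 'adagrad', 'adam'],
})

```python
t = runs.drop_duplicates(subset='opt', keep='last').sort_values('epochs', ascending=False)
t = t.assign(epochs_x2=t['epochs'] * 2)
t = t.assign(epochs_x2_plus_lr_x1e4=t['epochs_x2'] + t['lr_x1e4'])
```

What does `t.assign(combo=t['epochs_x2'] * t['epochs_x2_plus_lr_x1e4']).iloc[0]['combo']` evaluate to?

drop duplicate opt (keep=last):
   epochs  lr_x1e4      opt
5      42       90  adagrad
6      94        9     adam
sort by epochs descending:
   epochs  lr_x1e4      opt
6      94        9     adam
5      42       90  adagrad
add column epochs_x2 = t['epochs'] * 2:
   epochs  lr_x1e4      opt  epochs_x2
6      94        9     adam        188
5      42       90  adagrad         84
add column epochs_x2_plus_lr_x1e4 = t['epochs_x2'] + t['lr_x1e4']:
   epochs  lr_x1e4      opt  epochs_x2  epochs_x2_plus_lr_x1e4
6      94        9     adam        188                     197
5      42       90  adagrad         84                     174
add column combo = t['epochs_x2'] * t['epochs_x2_plus_lr_x1e4']:
   epochs  lr_x1e4      opt  epochs_x2  epochs_x2_plus_lr_x1e4  combo
6      94        9     adam        188                     197  37036
5      42       90  adagrad         84                     174  14616
Hence 37036.

37036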